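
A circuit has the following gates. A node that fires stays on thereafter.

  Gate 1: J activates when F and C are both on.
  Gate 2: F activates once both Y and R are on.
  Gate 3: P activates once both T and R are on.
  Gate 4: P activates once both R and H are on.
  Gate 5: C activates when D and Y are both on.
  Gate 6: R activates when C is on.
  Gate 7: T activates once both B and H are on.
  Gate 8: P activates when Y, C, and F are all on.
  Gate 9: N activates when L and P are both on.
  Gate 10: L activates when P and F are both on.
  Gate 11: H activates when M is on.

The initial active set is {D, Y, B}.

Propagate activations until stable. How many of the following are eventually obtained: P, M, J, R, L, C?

5

Gate 5: D and Y on → C on.
Gate 6: C on → R on.
Y and R are on, so F activates (Gate 2).
Y, C, and F are on, so P activates (Gate 8).
Gate 1: F and C on → J on.
Gate 10: P and F on → L on.
P: reached.
No rule produces M, and it is not given.
J: reached.
R: reached.
L: reached.
C: reached.
Reached: P, J, R, L, and C — 5 of the 6.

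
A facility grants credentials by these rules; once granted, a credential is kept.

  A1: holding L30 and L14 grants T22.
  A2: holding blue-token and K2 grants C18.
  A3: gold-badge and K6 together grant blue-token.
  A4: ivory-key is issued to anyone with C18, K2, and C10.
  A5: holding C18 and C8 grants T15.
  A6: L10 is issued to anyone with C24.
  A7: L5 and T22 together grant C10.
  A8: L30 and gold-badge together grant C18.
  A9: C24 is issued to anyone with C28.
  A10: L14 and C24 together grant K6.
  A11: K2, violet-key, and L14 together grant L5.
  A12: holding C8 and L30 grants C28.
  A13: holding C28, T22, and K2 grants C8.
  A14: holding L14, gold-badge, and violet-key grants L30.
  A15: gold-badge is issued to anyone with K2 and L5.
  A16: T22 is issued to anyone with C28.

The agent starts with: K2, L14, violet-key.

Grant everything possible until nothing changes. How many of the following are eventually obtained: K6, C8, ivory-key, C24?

Holding K2, violet-key, and L14 grants L5 (A11).
Holding K2 and L5 grants gold-badge (A15).
Holding L14, gold-badge, and violet-key grants L30 (A14).
Holding L30 and gold-badge grants C18 (A8).
Holding L30 and L14 grants T22 (A1).
Holding L5 and T22 grants C10 (A7).
Holding C18, K2, and C10 grants ivory-key (A4).
K6 would need L14 and C24 (A10), but C24 is never granted.
C8 would need C28, T22, and K2 (A13), but C28 is never granted.
ivory-key: reached.
C24 would need C28 (A9), but C28 is never granted.
Reached: ivory-key — 1 of the 4.

1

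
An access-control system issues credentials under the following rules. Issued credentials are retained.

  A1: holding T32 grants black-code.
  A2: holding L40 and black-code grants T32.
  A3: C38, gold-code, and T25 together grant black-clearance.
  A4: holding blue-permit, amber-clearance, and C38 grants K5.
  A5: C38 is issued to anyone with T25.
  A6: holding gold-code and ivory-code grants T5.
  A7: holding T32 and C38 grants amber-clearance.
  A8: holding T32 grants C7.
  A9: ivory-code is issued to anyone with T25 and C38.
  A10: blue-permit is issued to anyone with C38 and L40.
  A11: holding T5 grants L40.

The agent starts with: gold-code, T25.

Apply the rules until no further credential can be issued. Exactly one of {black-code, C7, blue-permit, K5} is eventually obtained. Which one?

blue-permit

Holding T25 grants C38 (A5).
Holding T25 and C38 grants ivory-code (A9).
Holding gold-code and ivory-code grants T5 (A6).
Holding T5 grants L40 (A11).
Holding C38 and L40 grants blue-permit (A10).
black-code would need T32 (A1), but T32 is never granted. K5 would need blue-permit, amber-clearance, and C38 (A4), but amber-clearance is never granted. C7 would need T32 (A8), but T32 is never granted.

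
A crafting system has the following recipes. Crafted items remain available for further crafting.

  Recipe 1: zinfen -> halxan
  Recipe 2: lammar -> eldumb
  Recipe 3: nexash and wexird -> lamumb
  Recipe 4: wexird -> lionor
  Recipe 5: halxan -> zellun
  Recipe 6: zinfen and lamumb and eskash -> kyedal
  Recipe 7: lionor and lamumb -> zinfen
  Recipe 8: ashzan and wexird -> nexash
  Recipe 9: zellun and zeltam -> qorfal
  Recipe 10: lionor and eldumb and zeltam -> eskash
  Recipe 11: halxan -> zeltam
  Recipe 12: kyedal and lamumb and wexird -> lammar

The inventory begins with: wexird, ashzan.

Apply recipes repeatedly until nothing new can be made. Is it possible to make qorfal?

Yes

Using Recipe 8, ashzan and wexird make nexash.
Using Recipe 4, wexird makes lionor.
nexash and wexird -> lamumb (Recipe 3).
lionor and lamumb -> zinfen (Recipe 7).
zinfen -> halxan (Recipe 1).
Using Recipe 11, halxan makes zeltam.
halxan -> zellun (Recipe 5).
Using Recipe 9, zellun and zeltam make qorfal.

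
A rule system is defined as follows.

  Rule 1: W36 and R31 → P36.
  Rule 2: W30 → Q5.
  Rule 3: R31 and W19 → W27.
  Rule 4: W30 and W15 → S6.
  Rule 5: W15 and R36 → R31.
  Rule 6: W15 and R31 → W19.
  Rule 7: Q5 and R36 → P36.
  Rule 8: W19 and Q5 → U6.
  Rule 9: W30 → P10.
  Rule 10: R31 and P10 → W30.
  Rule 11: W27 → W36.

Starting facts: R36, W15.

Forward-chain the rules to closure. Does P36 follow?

Yes

From W15 and R36, Rule 5 gives R31.
From W15 and R31, Rule 6 gives W19.
From R31 and W19, Rule 3 gives W27.
From W27, Rule 11 gives W36.
W36 and R31 hold, so P36 follows (Rule 1).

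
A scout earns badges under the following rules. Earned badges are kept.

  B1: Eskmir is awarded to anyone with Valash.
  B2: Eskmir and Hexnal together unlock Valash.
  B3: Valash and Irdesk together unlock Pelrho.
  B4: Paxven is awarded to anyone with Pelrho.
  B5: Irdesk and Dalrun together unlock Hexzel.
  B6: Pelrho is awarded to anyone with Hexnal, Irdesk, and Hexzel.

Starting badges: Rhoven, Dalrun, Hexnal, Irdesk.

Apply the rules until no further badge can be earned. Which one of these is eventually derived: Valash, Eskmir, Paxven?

Paxven

With Irdesk and Dalrun, Hexzel is earned (B5).
With Hexnal, Irdesk, and Hexzel, Pelrho is earned (B6).
With Pelrho, Paxven is earned (B4).
Valash would need Eskmir and Hexnal (B2), but Eskmir is never earned. Eskmir would need Valash (B1), but Valash is never earned.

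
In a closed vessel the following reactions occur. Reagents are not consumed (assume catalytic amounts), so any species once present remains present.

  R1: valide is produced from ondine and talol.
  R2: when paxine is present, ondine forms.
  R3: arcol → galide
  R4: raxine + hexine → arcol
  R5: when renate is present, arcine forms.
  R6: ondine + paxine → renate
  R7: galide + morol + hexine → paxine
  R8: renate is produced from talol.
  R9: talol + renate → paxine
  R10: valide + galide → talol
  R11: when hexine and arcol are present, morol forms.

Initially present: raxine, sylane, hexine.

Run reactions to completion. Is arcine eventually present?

raxine and hexine present → arcol forms (R4).
hexine and arcol present → morol forms (R11).
arcol present → galide forms (R3).
galide, morol, and hexine present → paxine forms (R7).
paxine present → ondine forms (R2).
ondine and paxine present → renate forms (R6).
renate present → arcine forms (R5).

Yes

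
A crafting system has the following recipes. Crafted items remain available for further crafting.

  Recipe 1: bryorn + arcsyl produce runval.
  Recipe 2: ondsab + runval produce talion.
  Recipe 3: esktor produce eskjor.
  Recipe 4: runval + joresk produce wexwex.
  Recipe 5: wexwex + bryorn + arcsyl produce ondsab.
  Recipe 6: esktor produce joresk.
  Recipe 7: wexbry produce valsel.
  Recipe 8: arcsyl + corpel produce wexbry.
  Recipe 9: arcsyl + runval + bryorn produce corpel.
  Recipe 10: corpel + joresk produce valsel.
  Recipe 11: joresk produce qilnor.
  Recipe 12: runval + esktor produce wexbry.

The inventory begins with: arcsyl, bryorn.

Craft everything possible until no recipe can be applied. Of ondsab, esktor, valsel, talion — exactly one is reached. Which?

valsel

bryorn + arcsyl → runval (Recipe 1).
Using Recipe 9, arcsyl, runval, and bryorn make corpel.
Using Recipe 8, arcsyl and corpel make wexbry.
wexbry → valsel (Recipe 7).
ondsab would need wexwex, bryorn, and arcsyl (Recipe 5), but wexwex is never obtained. talion would need ondsab and runval (Recipe 2), but ondsab is never obtained. No rule produces esktor, and it is not given.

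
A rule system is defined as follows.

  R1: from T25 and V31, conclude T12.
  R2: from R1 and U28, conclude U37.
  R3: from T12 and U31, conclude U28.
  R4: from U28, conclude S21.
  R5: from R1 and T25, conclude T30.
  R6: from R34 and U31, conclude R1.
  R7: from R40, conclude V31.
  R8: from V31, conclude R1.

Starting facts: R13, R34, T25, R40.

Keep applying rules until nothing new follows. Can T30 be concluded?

From R40, R7 gives V31.
V31 holds, so R1 follows (R8).
From R1 and T25, R5 gives T30.

Yes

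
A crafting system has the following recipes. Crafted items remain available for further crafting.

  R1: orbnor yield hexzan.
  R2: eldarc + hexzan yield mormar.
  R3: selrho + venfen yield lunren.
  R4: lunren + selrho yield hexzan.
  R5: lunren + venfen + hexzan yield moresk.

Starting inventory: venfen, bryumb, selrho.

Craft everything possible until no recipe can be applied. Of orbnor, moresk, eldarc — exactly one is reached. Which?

selrho + venfen → lunren (R3).
Using R4, lunren and selrho make hexzan.
lunren + venfen + hexzan → moresk (R5).
No rule produces eldarc, and it is not given. No rule produces orbnor, and it is not given.

moresk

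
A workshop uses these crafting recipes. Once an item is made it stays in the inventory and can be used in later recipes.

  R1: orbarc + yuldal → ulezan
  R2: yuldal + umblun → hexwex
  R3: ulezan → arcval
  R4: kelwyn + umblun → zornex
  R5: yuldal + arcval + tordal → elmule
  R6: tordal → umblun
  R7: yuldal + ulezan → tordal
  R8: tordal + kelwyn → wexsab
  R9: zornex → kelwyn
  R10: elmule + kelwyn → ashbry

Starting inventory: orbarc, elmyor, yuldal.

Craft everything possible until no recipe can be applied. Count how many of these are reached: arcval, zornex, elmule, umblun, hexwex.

4

orbarc + yuldal → ulezan (R1).
Using R7, yuldal and ulezan make tordal.
ulezan → arcval (R3).
Using R5, yuldal, arcval, and tordal make elmule.
tordal → umblun (R6).
Using R2, yuldal and umblun make hexwex.
arcval: reached.
zornex would need kelwyn and umblun (R4), but kelwyn is never obtained.
elmule: reached.
umblun: reached.
hexwex: reached.
Reached: arcval, elmule, umblun, and hexwex — 4 of the 5.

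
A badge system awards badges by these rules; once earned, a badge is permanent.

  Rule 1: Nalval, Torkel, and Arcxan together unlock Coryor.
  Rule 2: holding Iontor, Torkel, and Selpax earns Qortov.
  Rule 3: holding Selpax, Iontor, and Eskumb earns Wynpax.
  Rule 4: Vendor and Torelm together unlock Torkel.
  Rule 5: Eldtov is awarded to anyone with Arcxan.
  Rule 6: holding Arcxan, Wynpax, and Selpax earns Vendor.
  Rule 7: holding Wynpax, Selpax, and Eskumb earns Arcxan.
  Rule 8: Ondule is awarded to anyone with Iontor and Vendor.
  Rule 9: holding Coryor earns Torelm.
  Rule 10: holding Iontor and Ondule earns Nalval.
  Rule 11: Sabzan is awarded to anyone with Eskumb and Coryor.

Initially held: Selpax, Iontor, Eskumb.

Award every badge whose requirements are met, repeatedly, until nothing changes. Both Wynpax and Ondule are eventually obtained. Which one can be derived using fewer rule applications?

Wynpax: With Selpax, Iontor, and Eskumb, Wynpax is earned (Rule 3). [1 rule application]
Ondule: With Selpax, Iontor, and Eskumb, Wynpax is earned (Rule 3). With Wynpax, Selpax, and Eskumb, Arcxan is earned (Rule 7). With Arcxan, Wynpax, and Selpax, Vendor is earned (Rule 6). With Iontor and Vendor, Ondule is earned (Rule 8). [4 rule applications]
Wynpax needs fewer.

Wynpax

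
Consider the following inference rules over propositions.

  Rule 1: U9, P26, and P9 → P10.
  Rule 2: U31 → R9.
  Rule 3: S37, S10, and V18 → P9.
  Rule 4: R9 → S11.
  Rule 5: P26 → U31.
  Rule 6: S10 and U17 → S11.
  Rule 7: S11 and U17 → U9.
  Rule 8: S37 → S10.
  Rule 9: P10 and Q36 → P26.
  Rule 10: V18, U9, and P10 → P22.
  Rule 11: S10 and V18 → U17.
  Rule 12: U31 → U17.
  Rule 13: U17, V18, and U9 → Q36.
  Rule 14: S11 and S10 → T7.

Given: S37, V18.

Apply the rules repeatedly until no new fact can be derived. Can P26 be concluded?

P26 would need P10 and Q36 (Rule 9), but P10 is never established.

No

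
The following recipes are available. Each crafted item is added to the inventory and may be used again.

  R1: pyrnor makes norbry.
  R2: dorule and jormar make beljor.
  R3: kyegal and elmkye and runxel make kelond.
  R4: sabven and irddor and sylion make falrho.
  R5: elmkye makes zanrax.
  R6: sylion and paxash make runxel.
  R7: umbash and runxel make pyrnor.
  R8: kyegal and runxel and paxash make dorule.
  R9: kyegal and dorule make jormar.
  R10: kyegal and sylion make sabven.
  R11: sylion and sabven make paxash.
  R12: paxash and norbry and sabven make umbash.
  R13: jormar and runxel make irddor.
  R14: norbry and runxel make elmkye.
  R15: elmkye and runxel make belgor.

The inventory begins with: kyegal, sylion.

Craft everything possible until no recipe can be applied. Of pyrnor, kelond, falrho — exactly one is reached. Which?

kyegal and sylion → sabven (R10).
Using R11, sylion and sabven make paxash.
sylion and paxash → runxel (R6).
Using R8, kyegal, runxel, and paxash make dorule.
kyegal and dorule → jormar (R9).
jormar and runxel → irddor (R13).
Using R4, sabven, irddor, and sylion make falrho.
pyrnor would need umbash and runxel (R7), but umbash is never obtained. kelond would need kyegal, elmkye, and runxel (R3), but elmkye is never obtained.

falrho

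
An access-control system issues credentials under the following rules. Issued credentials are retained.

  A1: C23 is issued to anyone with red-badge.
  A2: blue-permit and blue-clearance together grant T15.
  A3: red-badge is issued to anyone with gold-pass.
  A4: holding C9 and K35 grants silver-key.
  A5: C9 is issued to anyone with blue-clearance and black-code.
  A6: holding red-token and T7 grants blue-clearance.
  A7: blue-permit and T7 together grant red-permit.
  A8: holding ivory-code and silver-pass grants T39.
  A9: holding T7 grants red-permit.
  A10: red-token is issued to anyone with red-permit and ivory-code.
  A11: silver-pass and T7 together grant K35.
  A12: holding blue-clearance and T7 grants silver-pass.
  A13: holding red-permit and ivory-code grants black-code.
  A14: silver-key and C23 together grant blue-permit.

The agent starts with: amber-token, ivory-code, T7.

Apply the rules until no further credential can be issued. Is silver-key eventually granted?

Yes

Holding T7 grants red-permit (A9).
Holding red-permit and ivory-code grants red-token (A10).
Holding red-permit and ivory-code grants black-code (A13).
Holding red-token and T7 grants blue-clearance (A6).
Holding blue-clearance and black-code grants C9 (A5).
Holding blue-clearance and T7 grants silver-pass (A12).
Holding silver-pass and T7 grants K35 (A11).
Holding C9 and K35 grants silver-key (A4).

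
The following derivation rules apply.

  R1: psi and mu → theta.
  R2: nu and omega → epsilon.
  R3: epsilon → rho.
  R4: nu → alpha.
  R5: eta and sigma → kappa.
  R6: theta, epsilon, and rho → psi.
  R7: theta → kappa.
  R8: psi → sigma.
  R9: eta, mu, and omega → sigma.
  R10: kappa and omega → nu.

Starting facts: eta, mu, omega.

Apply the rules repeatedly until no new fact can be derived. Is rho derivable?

From eta, mu, and omega, R9 gives sigma.
From eta and sigma, R5 gives kappa.
kappa and omega hold, so nu follows (R10).
From nu and omega, R2 gives epsilon.
epsilon holds, so rho follows (R3).

Yes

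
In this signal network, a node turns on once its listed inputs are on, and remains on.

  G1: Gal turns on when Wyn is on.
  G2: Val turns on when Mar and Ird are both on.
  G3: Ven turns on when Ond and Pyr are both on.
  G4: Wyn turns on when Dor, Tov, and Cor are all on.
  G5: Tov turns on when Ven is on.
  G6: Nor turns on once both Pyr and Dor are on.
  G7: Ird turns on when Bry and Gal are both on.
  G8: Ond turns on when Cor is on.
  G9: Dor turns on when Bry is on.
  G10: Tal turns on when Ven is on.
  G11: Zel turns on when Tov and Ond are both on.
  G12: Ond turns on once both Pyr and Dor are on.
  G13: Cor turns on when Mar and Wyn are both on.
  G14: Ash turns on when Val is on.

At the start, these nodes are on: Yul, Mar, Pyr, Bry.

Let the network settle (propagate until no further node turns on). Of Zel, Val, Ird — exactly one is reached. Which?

G9: Bry on → Dor on.
Pyr and Dor are on, so Ond turns on (G12).
G3: Ond and Pyr on → Ven on.
Ven is on, so Tov turns on (G5).
G11: Tov and Ond on → Zel on.
Ird would need Bry and Gal (G7), but Gal never turns on. Val would need Mar and Ird (G2), but Ird never turns on.

Zel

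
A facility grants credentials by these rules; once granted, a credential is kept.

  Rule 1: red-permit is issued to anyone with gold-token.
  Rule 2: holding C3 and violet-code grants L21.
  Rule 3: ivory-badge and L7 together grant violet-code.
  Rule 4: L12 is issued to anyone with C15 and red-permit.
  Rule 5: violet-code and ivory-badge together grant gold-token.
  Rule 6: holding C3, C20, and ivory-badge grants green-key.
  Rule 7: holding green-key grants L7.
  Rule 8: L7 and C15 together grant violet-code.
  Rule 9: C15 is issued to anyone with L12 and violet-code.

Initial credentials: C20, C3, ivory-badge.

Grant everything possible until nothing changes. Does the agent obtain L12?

No

L12 would need C15 and red-permit (Rule 4), but C15 is never granted.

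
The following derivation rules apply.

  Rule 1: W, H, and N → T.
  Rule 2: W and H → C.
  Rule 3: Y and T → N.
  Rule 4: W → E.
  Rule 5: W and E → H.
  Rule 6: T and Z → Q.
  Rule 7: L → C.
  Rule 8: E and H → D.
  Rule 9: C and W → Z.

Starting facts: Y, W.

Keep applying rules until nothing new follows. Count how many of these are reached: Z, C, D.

3

W holds, so E follows (Rule 4).
W and E hold, so H follows (Rule 5).
E and H hold, so D follows (Rule 8).
W and H hold, so C follows (Rule 2).
C and W hold, so Z follows (Rule 9).
Z: reached.
C: reached.
D: reached.
All 3 are reached.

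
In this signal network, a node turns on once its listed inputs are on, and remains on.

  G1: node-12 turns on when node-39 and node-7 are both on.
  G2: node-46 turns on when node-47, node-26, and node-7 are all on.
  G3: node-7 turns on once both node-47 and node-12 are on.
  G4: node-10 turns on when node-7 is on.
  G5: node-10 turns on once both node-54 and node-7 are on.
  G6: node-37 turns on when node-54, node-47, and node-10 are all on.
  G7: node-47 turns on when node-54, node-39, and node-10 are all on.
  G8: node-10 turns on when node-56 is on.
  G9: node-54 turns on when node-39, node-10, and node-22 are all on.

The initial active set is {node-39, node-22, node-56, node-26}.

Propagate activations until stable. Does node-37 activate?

G8: node-56 on → node-10 on.
node-39, node-10, and node-22 are on, so node-54 turns on (G9).
node-54, node-39, and node-10 are on, so node-47 turns on (G7).
node-54, node-47, and node-10 are on, so node-37 turns on (G6).

Yes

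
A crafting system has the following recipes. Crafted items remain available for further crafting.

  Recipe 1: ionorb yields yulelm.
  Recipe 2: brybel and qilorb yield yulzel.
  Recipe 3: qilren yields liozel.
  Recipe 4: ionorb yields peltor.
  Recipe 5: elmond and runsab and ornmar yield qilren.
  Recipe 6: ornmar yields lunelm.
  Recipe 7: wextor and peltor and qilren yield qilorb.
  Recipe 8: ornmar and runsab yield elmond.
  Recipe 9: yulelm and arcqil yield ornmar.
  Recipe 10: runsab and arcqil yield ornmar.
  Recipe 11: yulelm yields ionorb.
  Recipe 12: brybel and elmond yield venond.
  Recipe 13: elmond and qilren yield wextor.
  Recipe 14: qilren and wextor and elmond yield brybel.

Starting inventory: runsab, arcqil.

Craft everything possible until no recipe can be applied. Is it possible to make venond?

Yes

Using Recipe 10, runsab and arcqil make ornmar.
ornmar and runsab → elmond (Recipe 8).
Using Recipe 5, elmond, runsab, and ornmar make qilren.
Using Recipe 13, elmond and qilren make wextor.
qilren and wextor and elmond → brybel (Recipe 14).
Using Recipe 12, brybel and elmond make venond.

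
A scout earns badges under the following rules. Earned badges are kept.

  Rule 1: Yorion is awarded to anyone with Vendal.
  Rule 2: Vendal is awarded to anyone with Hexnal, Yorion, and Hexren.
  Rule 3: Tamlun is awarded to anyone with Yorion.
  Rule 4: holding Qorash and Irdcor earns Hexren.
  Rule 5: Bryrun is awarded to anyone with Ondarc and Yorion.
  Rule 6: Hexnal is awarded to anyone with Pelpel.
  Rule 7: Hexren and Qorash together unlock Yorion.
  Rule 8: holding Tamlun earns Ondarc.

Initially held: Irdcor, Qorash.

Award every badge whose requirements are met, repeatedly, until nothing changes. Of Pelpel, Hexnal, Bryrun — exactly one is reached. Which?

With Qorash and Irdcor, Hexren is earned (Rule 4).
With Hexren and Qorash, Yorion is earned (Rule 7).
With Yorion, Tamlun is earned (Rule 3).
With Tamlun, Ondarc is earned (Rule 8).
With Ondarc and Yorion, Bryrun is earned (Rule 5).
Hexnal would need Pelpel (Rule 6), but Pelpel is never earned. No rule produces Pelpel, and it is not given.

Bryrun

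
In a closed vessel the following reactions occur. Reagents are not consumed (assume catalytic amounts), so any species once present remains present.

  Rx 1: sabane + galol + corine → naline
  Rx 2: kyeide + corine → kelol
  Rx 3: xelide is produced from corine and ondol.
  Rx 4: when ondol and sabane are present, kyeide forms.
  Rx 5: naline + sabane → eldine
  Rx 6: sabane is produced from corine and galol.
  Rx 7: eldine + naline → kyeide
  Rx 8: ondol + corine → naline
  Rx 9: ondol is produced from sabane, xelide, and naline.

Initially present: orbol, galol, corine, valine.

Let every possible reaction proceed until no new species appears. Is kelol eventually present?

Yes

corine and galol present → sabane forms (Rx 6).
sabane, galol, and corine present → naline forms (Rx 1).
naline and sabane present → eldine forms (Rx 5).
eldine and naline present → kyeide forms (Rx 7).
kyeide and corine present → kelol forms (Rx 2).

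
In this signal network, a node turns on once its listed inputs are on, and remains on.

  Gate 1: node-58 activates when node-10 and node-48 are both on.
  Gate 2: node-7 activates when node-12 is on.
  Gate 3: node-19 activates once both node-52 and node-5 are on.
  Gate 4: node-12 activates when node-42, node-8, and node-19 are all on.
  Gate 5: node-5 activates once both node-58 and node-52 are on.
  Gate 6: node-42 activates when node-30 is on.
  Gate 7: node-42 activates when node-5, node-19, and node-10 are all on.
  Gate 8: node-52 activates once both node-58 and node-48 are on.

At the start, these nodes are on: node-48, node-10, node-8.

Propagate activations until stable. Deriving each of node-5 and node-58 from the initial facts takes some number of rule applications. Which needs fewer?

node-58: Gate 1: node-10 and node-48 on → node-58 on. [1 rule application]
node-5: Gate 1: node-10 and node-48 on → node-58 on. Gate 8: node-58 and node-48 on → node-52 on. Gate 5: node-58 and node-52 on → node-5 on. [3 rule applications]
node-58 needs fewer.

node-58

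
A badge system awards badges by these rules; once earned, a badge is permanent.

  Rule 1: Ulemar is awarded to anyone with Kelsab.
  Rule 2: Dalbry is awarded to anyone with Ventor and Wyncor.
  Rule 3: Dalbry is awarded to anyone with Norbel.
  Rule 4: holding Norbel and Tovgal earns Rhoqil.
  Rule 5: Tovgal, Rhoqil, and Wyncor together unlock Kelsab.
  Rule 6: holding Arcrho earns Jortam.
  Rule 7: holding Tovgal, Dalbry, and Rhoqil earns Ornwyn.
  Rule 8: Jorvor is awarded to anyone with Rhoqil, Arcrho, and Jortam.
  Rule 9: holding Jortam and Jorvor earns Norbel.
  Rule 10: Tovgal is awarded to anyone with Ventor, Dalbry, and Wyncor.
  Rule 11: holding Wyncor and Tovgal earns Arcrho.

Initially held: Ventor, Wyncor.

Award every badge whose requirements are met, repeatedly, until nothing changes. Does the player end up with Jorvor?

No

Jorvor would need Rhoqil, Arcrho, and Jortam (Rule 8), but Rhoqil is never earned.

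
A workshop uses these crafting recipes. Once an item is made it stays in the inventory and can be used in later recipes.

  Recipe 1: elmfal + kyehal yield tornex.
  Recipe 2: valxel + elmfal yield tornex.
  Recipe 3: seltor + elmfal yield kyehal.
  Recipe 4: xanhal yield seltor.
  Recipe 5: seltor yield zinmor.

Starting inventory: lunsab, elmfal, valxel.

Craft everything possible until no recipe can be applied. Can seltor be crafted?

No

seltor would need xanhal (Recipe 4), but xanhal is never obtained.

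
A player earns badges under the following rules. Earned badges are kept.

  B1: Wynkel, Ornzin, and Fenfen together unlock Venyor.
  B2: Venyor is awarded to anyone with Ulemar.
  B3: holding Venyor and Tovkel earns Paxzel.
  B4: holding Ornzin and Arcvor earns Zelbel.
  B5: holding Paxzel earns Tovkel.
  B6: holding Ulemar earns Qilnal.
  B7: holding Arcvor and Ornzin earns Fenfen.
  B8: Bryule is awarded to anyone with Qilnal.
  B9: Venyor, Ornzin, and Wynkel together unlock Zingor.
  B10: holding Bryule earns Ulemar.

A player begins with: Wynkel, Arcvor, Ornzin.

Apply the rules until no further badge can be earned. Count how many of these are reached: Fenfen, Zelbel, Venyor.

With Ornzin and Arcvor, Zelbel is earned (B4).
With Arcvor and Ornzin, Fenfen is earned (B7).
With Wynkel, Ornzin, and Fenfen, Venyor is earned (B1).
Fenfen: reached.
Zelbel: reached.
Venyor: reached.
All 3 are reached.

3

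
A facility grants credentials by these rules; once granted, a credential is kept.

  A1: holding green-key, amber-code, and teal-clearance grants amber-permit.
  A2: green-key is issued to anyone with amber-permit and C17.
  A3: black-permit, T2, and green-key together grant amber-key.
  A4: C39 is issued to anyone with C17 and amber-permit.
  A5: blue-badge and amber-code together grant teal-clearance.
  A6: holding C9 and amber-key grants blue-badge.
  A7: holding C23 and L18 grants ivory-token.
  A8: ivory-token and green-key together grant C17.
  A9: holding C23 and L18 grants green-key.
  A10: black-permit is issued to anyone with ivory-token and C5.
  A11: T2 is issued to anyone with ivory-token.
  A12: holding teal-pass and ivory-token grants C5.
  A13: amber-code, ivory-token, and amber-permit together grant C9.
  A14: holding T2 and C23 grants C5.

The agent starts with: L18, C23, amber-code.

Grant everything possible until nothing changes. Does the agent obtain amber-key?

Yes

Holding C23 and L18 grants ivory-token (A7).
Holding C23 and L18 grants green-key (A9).
Holding ivory-token grants T2 (A11).
Holding T2 and C23 grants C5 (A14).
Holding ivory-token and C5 grants black-permit (A10).
Holding black-permit, T2, and green-key grants amber-key (A3).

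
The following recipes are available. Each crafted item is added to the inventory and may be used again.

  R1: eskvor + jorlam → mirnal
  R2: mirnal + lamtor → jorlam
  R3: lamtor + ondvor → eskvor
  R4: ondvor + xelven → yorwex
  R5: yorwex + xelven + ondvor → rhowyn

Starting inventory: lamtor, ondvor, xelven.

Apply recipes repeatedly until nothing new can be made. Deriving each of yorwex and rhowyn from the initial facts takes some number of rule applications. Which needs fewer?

yorwex

yorwex: Using R4, ondvor and xelven make yorwex. [1 rule application]
rhowyn: ondvor + xelven → yorwex (R4). Using R5, yorwex, xelven, and ondvor make rhowyn. [2 rule applications]
yorwex needs fewer.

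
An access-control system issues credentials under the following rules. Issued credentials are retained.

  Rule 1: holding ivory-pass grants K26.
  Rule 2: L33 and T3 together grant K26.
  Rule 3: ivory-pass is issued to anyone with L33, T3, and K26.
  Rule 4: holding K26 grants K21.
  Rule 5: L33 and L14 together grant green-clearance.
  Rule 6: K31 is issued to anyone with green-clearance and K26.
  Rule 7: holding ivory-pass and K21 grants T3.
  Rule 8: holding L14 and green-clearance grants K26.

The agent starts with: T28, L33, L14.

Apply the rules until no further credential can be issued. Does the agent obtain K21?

Yes

Holding L33 and L14 grants green-clearance (Rule 5).
Holding L14 and green-clearance grants K26 (Rule 8).
Holding K26 grants K21 (Rule 4).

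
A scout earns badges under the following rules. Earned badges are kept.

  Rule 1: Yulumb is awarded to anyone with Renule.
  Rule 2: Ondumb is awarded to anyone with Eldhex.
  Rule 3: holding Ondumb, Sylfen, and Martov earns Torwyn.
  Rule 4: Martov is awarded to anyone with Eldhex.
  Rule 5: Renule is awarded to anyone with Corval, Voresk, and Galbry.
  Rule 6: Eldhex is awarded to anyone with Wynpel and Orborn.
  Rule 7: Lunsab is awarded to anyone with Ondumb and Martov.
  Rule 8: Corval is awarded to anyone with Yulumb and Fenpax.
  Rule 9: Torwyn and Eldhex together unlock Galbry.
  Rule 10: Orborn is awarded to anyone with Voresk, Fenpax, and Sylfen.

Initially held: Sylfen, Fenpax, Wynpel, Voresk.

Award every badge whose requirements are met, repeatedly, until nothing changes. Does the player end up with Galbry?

With Voresk, Fenpax, and Sylfen, Orborn is earned (Rule 10).
With Wynpel and Orborn, Eldhex is earned (Rule 6).
With Eldhex, Ondumb is earned (Rule 2).
With Eldhex, Martov is earned (Rule 4).
With Ondumb, Sylfen, and Martov, Torwyn is earned (Rule 3).
With Torwyn and Eldhex, Galbry is earned (Rule 9).

Yes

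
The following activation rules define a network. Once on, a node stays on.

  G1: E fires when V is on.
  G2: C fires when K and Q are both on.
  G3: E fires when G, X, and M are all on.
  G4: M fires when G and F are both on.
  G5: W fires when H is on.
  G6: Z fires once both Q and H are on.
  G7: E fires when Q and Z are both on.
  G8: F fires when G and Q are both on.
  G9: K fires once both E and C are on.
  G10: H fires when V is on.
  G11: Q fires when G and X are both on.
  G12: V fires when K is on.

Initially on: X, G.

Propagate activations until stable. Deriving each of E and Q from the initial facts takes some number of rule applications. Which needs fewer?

Q: G and X are on, so Q fires (G11). [1 rule application]
E: G and X are on, so Q fires (G11). G and Q are on, so F fires (G8). G4: G and F on → M on. G, X, and M are on, so E fires (G3). [4 rule applications]
Q needs fewer.

Q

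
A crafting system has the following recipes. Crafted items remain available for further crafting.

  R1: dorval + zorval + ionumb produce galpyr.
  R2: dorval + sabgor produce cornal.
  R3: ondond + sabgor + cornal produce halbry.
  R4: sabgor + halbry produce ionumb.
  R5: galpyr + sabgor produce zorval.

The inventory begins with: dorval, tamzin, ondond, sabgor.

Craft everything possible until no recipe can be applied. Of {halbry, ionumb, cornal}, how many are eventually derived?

3

dorval + sabgor → cornal (R2).
ondond + sabgor + cornal → halbry (R3).
sabgor + halbry → ionumb (R4).
halbry: reached.
ionumb: reached.
cornal: reached.
All 3 are reached.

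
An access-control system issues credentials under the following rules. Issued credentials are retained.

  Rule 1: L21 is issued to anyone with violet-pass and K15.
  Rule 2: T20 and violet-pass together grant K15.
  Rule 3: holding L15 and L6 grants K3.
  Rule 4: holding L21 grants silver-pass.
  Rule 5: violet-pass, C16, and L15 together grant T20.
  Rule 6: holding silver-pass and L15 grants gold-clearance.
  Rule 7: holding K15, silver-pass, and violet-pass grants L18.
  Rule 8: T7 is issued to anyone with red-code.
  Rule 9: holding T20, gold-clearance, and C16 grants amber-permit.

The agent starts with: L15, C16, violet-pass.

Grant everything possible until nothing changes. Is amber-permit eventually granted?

Yes

Holding violet-pass, C16, and L15 grants T20 (Rule 5).
Holding T20 and violet-pass grants K15 (Rule 2).
Holding violet-pass and K15 grants L21 (Rule 1).
Holding L21 grants silver-pass (Rule 4).
Holding silver-pass and L15 grants gold-clearance (Rule 6).
Holding T20, gold-clearance, and C16 grants amber-permit (Rule 9).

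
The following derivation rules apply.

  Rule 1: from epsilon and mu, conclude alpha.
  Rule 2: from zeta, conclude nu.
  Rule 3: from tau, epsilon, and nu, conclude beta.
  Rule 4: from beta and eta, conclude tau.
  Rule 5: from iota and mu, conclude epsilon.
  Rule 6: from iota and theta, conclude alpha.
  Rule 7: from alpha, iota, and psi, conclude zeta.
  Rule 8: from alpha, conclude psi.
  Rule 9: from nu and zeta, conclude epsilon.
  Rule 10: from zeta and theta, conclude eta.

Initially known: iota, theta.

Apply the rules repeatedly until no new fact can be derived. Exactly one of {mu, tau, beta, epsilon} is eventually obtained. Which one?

epsilon

iota and theta hold, so alpha follows (Rule 6).
From alpha, Rule 8 gives psi.
From alpha, iota, and psi, Rule 7 gives zeta.
zeta holds, so nu follows (Rule 2).
nu and zeta hold, so epsilon follows (Rule 9).
beta would need tau, epsilon, and nu (Rule 3), but tau is never established. No rule produces mu, and it is not given. tau would need beta and eta (Rule 4), but beta is never established.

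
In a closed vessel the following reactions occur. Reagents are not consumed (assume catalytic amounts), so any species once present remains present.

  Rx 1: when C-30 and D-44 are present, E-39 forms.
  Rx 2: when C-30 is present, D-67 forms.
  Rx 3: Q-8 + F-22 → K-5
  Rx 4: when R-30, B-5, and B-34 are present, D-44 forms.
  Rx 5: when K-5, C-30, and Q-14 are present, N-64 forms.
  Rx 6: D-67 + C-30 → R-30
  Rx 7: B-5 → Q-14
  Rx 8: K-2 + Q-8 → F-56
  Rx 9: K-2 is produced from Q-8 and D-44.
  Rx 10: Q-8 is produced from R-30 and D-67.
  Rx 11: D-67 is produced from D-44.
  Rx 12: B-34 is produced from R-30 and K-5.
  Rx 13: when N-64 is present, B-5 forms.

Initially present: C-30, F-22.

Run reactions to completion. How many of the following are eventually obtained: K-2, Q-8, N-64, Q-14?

1

C-30 present → D-67 forms (Rx 2).
D-67 and C-30 present → R-30 forms (Rx 6).
R-30 and D-67 present → Q-8 forms (Rx 10).
K-2 would need Q-8 and D-44 (Rx 9), but D-44 never forms.
Q-8: reached.
N-64 would need K-5, C-30, and Q-14 (Rx 5), but Q-14 never forms.
Q-14 would need B-5 (Rx 7), but B-5 never forms.
Reached: Q-8 — 1 of the 4.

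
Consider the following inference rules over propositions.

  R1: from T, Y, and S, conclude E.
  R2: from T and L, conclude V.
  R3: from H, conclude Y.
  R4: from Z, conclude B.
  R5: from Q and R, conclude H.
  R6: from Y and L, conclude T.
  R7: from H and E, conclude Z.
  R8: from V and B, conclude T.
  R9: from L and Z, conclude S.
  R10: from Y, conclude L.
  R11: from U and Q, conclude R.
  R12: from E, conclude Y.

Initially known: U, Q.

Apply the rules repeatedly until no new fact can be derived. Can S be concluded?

S would need L and Z (R9), but Z is never established.

No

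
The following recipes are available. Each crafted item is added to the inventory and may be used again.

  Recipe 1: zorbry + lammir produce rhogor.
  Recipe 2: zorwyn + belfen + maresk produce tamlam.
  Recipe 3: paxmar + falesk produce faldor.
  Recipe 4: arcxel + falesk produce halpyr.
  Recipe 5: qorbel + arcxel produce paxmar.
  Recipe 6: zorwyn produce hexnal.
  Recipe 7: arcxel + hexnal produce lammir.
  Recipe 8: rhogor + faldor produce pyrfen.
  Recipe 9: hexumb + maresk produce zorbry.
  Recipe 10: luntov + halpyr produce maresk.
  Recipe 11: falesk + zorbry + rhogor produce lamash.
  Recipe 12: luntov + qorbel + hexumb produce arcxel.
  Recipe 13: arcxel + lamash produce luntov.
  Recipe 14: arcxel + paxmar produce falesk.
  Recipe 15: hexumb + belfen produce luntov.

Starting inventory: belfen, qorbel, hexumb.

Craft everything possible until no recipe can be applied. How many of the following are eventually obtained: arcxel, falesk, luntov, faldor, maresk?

hexumb + belfen → luntov (Recipe 15).
luntov + qorbel + hexumb → arcxel (Recipe 12).
Using Recipe 5, qorbel and arcxel make paxmar.
Using Recipe 14, arcxel and paxmar make falesk.
arcxel + falesk → halpyr (Recipe 4).
Using Recipe 3, paxmar and falesk make faldor.
Using Recipe 10, luntov and halpyr make maresk.
arcxel: reached.
falesk: reached.
luntov: reached.
faldor: reached.
maresk: reached.
All 5 are reached.

5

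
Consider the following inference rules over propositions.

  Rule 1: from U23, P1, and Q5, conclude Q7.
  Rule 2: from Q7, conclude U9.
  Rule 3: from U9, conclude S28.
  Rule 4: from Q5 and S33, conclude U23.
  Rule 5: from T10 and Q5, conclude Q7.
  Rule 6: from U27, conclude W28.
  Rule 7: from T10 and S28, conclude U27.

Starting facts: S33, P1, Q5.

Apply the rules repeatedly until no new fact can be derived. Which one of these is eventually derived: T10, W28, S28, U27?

Q5 and S33 hold, so U23 follows (Rule 4).
From U23, P1, and Q5, Rule 1 gives Q7.
Q7 holds, so U9 follows (Rule 2).
From U9, Rule 3 gives S28.
W28 would need U27 (Rule 6), but U27 is never established. U27 would need T10 and S28 (Rule 7), but T10 is never established. No rule produces T10, and it is not given.

S28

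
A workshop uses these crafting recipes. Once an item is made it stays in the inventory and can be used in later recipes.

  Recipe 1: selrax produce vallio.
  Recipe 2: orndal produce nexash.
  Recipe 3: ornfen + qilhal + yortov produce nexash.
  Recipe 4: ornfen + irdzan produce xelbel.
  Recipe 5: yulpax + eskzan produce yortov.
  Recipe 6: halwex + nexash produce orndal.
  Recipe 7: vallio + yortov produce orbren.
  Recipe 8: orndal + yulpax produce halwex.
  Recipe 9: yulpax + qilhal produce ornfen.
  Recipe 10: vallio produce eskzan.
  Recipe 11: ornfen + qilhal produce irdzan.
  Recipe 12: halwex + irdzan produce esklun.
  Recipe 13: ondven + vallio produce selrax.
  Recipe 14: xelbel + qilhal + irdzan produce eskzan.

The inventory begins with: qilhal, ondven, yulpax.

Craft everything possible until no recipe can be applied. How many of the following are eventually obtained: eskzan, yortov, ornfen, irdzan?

4

yulpax + qilhal → ornfen (Recipe 9).
Using Recipe 11, ornfen and qilhal make irdzan.
ornfen + irdzan → xelbel (Recipe 4).
xelbel + qilhal + irdzan → eskzan (Recipe 14).
Using Recipe 5, yulpax and eskzan make yortov.
eskzan: reached.
yortov: reached.
ornfen: reached.
irdzan: reached.
All 4 are reached.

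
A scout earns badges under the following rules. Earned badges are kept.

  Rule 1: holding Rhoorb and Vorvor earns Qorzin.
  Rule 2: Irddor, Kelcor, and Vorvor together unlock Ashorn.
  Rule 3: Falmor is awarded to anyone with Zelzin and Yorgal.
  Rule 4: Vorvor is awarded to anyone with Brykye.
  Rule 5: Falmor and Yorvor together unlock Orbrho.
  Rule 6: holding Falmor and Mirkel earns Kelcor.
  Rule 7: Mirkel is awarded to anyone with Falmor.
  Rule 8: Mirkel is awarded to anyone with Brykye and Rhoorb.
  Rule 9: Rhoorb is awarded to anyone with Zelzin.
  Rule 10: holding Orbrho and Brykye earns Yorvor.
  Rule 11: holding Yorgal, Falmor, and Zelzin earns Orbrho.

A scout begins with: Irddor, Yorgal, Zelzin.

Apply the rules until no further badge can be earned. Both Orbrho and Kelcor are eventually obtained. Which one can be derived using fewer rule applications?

Orbrho

Orbrho: With Zelzin and Yorgal, Falmor is earned (Rule 3). With Yorgal, Falmor, and Zelzin, Orbrho is earned (Rule 11). [2 rule applications]
Kelcor: With Zelzin and Yorgal, Falmor is earned (Rule 3). With Falmor, Mirkel is earned (Rule 7). With Falmor and Mirkel, Kelcor is earned (Rule 6). [3 rule applications]
Orbrho needs fewer.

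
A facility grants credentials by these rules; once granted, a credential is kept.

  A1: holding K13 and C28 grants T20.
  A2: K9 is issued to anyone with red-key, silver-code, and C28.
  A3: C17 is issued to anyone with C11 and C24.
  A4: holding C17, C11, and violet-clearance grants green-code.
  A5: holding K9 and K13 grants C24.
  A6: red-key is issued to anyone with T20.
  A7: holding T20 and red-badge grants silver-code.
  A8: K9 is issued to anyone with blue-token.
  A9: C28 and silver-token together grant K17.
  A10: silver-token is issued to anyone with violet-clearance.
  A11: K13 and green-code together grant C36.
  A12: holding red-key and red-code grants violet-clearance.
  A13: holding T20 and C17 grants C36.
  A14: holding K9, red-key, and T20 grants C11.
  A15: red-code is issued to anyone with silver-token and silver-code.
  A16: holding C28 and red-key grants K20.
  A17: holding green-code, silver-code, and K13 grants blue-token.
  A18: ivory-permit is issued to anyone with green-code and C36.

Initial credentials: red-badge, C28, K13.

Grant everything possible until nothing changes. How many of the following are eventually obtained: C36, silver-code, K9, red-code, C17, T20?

5

Holding K13 and C28 grants T20 (A1).
Holding T20 grants red-key (A6).
Holding T20 and red-badge grants silver-code (A7).
Holding red-key, silver-code, and C28 grants K9 (A2).
Holding K9 and K13 grants C24 (A5).
Holding K9, red-key, and T20 grants C11 (A14).
Holding C11 and C24 grants C17 (A3).
Holding T20 and C17 grants C36 (A13).
C36: reached.
silver-code: reached.
K9: reached.
red-code would need silver-token and silver-code (A15), but silver-token is never granted.
C17: reached.
T20: reached.
Reached: C36, silver-code, K9, C17, and T20 — 5 of the 6.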